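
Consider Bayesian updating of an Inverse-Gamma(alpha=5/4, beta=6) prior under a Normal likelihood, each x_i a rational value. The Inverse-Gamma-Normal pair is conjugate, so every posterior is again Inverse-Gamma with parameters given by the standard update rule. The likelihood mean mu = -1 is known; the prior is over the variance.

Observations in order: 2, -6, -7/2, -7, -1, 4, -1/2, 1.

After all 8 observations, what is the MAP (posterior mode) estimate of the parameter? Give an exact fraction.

47/5

obs 1: x=2 → posterior Inverse-Gamma(7/4, 21/2)
obs 2: x=-6 → posterior Inverse-Gamma(9/4, 23)
obs 3: x=-7/2 → posterior Inverse-Gamma(11/4, 209/8)
obs 4: x=-7 → posterior Inverse-Gamma(13/4, 353/8)
obs 5: x=-1 → posterior Inverse-Gamma(15/4, 353/8)
obs 6: x=4 → posterior Inverse-Gamma(17/4, 453/8)
obs 7: x=-1/2 → posterior Inverse-Gamma(19/4, 227/4)
obs 8: x=1 → posterior Inverse-Gamma(21/4, 235/4)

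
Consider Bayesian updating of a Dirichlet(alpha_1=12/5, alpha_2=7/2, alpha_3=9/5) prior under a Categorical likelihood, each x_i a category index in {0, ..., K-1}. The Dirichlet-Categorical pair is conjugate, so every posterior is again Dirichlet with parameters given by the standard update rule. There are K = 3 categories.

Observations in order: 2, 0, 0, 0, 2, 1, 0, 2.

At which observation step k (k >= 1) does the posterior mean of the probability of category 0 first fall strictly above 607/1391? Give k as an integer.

k = 4

obs 1: x=2 → posterior Dirichlet(12/5, 7/2, 14/5)
obs 2: x=0 → posterior Dirichlet(17/5, 7/2, 14/5)
obs 3: x=0 → posterior Dirichlet(22/5, 7/2, 14/5)
obs 4: x=0 → posterior Dirichlet(27/5, 7/2, 14/5)
obs 5: x=2 → posterior Dirichlet(27/5, 7/2, 19/5)
obs 6: x=1 → posterior Dirichlet(27/5, 9/2, 19/5)
obs 7: x=0 → posterior Dirichlet(32/5, 9/2, 19/5)
obs 8: x=2 → posterior Dirichlet(32/5, 9/2, 24/5)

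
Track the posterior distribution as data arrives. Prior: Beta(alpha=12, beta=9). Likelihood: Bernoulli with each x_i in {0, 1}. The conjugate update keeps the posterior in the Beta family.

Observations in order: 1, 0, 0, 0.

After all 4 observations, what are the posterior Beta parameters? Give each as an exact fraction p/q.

obs 1: x=1 → posterior Beta(13, 9)
obs 2: x=0 → posterior Beta(13, 10)
obs 3: x=0 → posterior Beta(13, 11)
obs 4: x=0 → posterior Beta(13, 12)

alpha=13, beta=12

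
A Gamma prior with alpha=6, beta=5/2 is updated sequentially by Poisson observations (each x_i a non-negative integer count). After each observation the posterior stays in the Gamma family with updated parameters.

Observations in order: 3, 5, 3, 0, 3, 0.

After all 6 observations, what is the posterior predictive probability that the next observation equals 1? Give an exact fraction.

162569256265902900896064040/714209495693373205673756419

obs 1: x=3 → posterior Gamma(9, 7/2)
obs 2: x=5 → posterior Gamma(14, 9/2)
obs 3: x=3 → posterior Gamma(17, 11/2)
obs 4: x=0 → posterior Gamma(17, 13/2)
obs 5: x=3 → posterior Gamma(20, 15/2)
obs 6: x=0 → posterior Gamma(20, 17/2)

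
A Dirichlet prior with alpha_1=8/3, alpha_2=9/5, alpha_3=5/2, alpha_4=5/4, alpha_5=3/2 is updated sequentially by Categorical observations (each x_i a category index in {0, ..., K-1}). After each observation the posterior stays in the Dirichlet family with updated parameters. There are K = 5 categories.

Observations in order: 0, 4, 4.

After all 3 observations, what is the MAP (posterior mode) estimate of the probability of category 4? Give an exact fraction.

150/463

obs 1: x=0 → posterior Dirichlet(11/3, 9/5, 5/2, 5/4, 3/2)
obs 2: x=4 → posterior Dirichlet(11/3, 9/5, 5/2, 5/4, 5/2)
obs 3: x=4 → posterior Dirichlet(11/3, 9/5, 5/2, 5/4, 7/2)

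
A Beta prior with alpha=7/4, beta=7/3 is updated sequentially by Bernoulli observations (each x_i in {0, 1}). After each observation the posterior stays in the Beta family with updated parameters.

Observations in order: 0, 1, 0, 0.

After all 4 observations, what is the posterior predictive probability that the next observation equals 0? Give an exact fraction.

obs 1: x=0 → posterior Beta(7/4, 10/3)
obs 2: x=1 → posterior Beta(11/4, 10/3)
obs 3: x=0 → posterior Beta(11/4, 13/3)
obs 4: x=0 → posterior Beta(11/4, 16/3)

64/97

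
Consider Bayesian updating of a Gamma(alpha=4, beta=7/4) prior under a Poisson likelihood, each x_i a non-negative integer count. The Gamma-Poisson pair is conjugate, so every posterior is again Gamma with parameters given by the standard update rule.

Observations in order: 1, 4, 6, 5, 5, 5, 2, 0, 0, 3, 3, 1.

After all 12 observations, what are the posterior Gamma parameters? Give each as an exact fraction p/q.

obs 1: x=1 → posterior Gamma(5, 11/4)
obs 2: x=4 → posterior Gamma(9, 15/4)
obs 3: x=6 → posterior Gamma(15, 19/4)
obs 4: x=5 → posterior Gamma(20, 23/4)
obs 5: x=5 → posterior Gamma(25, 27/4)
obs 6: x=5 → posterior Gamma(30, 31/4)
obs 7: x=2 → posterior Gamma(32, 35/4)
obs 8: x=0 → posterior Gamma(32, 39/4)
obs 9: x=0 → posterior Gamma(32, 43/4)
obs 10: x=3 → posterior Gamma(35, 47/4)
obs 11: x=3 → posterior Gamma(38, 51/4)
obs 12: x=1 → posterior Gamma(39, 55/4)

alpha=39, beta=55/4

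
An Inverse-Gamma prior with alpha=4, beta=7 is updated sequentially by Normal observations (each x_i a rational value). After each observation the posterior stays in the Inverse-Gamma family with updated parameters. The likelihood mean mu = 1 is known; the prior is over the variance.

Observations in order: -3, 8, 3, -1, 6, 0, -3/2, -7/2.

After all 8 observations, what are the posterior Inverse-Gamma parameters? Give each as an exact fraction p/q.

alpha=8, beta=279/4

obs 1: x=-3 → posterior Inverse-Gamma(9/2, 15)
obs 2: x=8 → posterior Inverse-Gamma(5, 79/2)
obs 3: x=3 → posterior Inverse-Gamma(11/2, 83/2)
obs 4: x=-1 → posterior Inverse-Gamma(6, 87/2)
obs 5: x=6 → posterior Inverse-Gamma(13/2, 56)
obs 6: x=0 → posterior Inverse-Gamma(7, 113/2)
obs 7: x=-3/2 → posterior Inverse-Gamma(15/2, 477/8)
obs 8: x=-7/2 → posterior Inverse-Gamma(8, 279/4)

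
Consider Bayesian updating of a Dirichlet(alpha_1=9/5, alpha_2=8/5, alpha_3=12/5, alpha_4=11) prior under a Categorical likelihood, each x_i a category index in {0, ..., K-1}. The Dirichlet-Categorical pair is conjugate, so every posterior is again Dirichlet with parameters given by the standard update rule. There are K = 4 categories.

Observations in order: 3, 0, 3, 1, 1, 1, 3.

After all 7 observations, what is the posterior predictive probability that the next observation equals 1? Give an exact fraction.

23/119

obs 1: x=3 → posterior Dirichlet(9/5, 8/5, 12/5, 12)
obs 2: x=0 → posterior Dirichlet(14/5, 8/5, 12/5, 12)
obs 3: x=3 → posterior Dirichlet(14/5, 8/5, 12/5, 13)
obs 4: x=1 → posterior Dirichlet(14/5, 13/5, 12/5, 13)
obs 5: x=1 → posterior Dirichlet(14/5, 18/5, 12/5, 13)
obs 6: x=1 → posterior Dirichlet(14/5, 23/5, 12/5, 13)
obs 7: x=3 → posterior Dirichlet(14/5, 23/5, 12/5, 14)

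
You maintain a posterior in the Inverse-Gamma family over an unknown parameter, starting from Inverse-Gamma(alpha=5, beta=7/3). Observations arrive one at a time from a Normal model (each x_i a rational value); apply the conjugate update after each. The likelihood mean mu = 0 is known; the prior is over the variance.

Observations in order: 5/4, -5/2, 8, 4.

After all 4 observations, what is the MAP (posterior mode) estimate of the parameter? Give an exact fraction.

obs 1: x=5/4 → posterior Inverse-Gamma(11/2, 299/96)
obs 2: x=-5/2 → posterior Inverse-Gamma(6, 599/96)
obs 3: x=8 → posterior Inverse-Gamma(13/2, 3671/96)
obs 4: x=4 → posterior Inverse-Gamma(7, 4439/96)

4439/768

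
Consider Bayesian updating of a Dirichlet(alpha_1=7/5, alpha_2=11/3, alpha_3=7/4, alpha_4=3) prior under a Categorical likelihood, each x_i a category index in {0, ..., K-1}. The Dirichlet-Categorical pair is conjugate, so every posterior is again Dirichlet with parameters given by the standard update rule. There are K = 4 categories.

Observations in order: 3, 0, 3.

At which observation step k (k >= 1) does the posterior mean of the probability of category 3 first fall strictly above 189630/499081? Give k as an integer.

k = 3

obs 1: x=3 → posterior Dirichlet(7/5, 11/3, 7/4, 4)
obs 2: x=0 → posterior Dirichlet(12/5, 11/3, 7/4, 4)
obs 3: x=3 → posterior Dirichlet(12/5, 11/3, 7/4, 5)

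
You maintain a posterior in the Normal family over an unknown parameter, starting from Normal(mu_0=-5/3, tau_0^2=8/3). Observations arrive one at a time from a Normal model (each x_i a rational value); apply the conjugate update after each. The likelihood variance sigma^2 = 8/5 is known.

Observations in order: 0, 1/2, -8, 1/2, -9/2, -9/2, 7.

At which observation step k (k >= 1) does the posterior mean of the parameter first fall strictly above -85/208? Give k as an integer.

obs 1: x=0 → posterior Normal(-5/8, 1)
obs 2: x=1/2 → posterior Normal(-5/26, 8/13)
obs 3: x=-8 → posterior Normal(-85/36, 4/9)
obs 4: x=1/2 → posterior Normal(-40/23, 8/23)
obs 5: x=-9/2 → posterior Normal(-125/56, 2/7)
obs 6: x=-9/2 → posterior Normal(-85/33, 8/33)
obs 7: x=7 → posterior Normal(-25/19, 4/19)

k = 2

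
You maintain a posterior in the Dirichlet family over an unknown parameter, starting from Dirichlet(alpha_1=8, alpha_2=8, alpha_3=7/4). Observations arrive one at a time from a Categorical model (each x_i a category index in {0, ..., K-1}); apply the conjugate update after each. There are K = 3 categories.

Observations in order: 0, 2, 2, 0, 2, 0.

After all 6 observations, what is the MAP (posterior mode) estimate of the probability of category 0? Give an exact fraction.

obs 1: x=0 → posterior Dirichlet(9, 8, 7/4)
obs 2: x=2 → posterior Dirichlet(9, 8, 11/4)
obs 3: x=2 → posterior Dirichlet(9, 8, 15/4)
obs 4: x=0 → posterior Dirichlet(10, 8, 15/4)
obs 5: x=2 → posterior Dirichlet(10, 8, 19/4)
obs 6: x=0 → posterior Dirichlet(11, 8, 19/4)

40/83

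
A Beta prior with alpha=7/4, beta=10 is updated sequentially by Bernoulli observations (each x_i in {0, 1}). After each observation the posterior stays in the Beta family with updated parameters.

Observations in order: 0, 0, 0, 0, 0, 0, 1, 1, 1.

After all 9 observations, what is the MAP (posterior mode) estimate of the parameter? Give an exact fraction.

1/5

obs 1: x=0 → posterior Beta(7/4, 11)
obs 2: x=0 → posterior Beta(7/4, 12)
obs 3: x=0 → posterior Beta(7/4, 13)
obs 4: x=0 → posterior Beta(7/4, 14)
obs 5: x=0 → posterior Beta(7/4, 15)
obs 6: x=0 → posterior Beta(7/4, 16)
obs 7: x=1 → posterior Beta(11/4, 16)
obs 8: x=1 → posterior Beta(15/4, 16)
obs 9: x=1 → posterior Beta(19/4, 16)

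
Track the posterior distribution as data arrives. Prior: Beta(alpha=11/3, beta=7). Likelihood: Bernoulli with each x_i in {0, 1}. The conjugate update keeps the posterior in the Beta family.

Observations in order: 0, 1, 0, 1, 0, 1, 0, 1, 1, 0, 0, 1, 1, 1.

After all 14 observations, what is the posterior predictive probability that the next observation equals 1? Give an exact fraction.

35/74

obs 1: x=0 → posterior Beta(11/3, 8)
obs 2: x=1 → posterior Beta(14/3, 8)
obs 3: x=0 → posterior Beta(14/3, 9)
obs 4: x=1 → posterior Beta(17/3, 9)
obs 5: x=0 → posterior Beta(17/3, 10)
obs 6: x=1 → posterior Beta(20/3, 10)
obs 7: x=0 → posterior Beta(20/3, 11)
obs 8: x=1 → posterior Beta(23/3, 11)
obs 9: x=1 → posterior Beta(26/3, 11)
obs 10: x=0 → posterior Beta(26/3, 12)
obs 11: x=0 → posterior Beta(26/3, 13)
obs 12: x=1 → posterior Beta(29/3, 13)
obs 13: x=1 → posterior Beta(32/3, 13)
obs 14: x=1 → posterior Beta(35/3, 13)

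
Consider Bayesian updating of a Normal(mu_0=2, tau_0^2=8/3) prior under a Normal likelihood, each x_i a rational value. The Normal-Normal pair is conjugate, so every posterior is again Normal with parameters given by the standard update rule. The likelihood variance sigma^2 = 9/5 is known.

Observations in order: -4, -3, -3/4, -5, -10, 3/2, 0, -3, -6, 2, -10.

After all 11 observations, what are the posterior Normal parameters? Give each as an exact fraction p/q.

obs 1: x=-4 → posterior Normal(-106/67, 72/67)
obs 2: x=-3 → posterior Normal(-226/107, 72/107)
obs 3: x=-3/4 → posterior Normal(-256/147, 24/49)
obs 4: x=-5 → posterior Normal(-456/187, 72/187)
obs 5: x=-10 → posterior Normal(-856/227, 72/227)
obs 6: x=3/2 → posterior Normal(-796/267, 24/89)
obs 7: x=0 → posterior Normal(-796/307, 72/307)
obs 8: x=-3 → posterior Normal(-916/347, 72/347)
obs 9: x=-6 → posterior Normal(-1156/387, 8/43)
obs 10: x=2 → posterior Normal(-1076/427, 72/427)
obs 11: x=-10 → posterior Normal(-1476/467, 72/467)

mu_0=-1476/467, tau_0^2=72/467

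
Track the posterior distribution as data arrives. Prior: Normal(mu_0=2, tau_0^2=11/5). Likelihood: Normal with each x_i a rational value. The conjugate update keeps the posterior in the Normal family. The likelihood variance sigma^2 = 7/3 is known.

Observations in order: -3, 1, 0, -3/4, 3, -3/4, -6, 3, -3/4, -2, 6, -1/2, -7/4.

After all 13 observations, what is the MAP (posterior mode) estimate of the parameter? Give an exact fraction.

-25/928

obs 1: x=-3 → posterior Normal(-29/68, 77/68)
obs 2: x=1 → posterior Normal(4/101, 77/101)
obs 3: x=0 → posterior Normal(2/67, 77/134)
obs 4: x=-3/4 → posterior Normal(-83/668, 77/167)
obs 5: x=3 → posterior Normal(313/800, 77/200)
obs 6: x=-3/4 → posterior Normal(107/466, 77/233)
obs 7: x=-6 → posterior Normal(-289/532, 11/38)
obs 8: x=3 → posterior Normal(-7/46, 77/299)
obs 9: x=-3/4 → posterior Normal(-281/1328, 77/332)
obs 10: x=-2 → posterior Normal(-109/292, 77/365)
obs 11: x=6 → posterior Normal(247/1592, 77/398)
obs 12: x=-1/2 → posterior Normal(181/1724, 77/431)
obs 13: x=-7/4 → posterior Normal(-25/928, 77/464)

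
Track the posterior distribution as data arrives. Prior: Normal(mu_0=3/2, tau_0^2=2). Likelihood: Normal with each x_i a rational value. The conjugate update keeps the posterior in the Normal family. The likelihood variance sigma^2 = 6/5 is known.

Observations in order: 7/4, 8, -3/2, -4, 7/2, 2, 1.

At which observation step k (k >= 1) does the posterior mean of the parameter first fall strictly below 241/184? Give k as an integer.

obs 1: x=7/4 → posterior Normal(53/32, 3/4)
obs 2: x=8 → posterior Normal(213/52, 6/13)
obs 3: x=-3/2 → posterior Normal(61/24, 1/3)
obs 4: x=-4 → posterior Normal(103/92, 6/23)
obs 5: x=7/2 → posterior Normal(173/112, 3/14)
obs 6: x=2 → posterior Normal(71/44, 2/11)
obs 7: x=1 → posterior Normal(233/152, 3/19)

k = 4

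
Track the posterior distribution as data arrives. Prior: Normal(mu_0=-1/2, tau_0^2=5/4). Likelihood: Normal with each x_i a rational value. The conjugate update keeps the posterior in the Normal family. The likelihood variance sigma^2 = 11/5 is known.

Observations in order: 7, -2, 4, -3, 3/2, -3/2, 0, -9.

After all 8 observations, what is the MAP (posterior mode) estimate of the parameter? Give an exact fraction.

-97/244

obs 1: x=7 → posterior Normal(51/23, 55/69)
obs 2: x=-2 → posterior Normal(103/94, 55/94)
obs 3: x=4 → posterior Normal(29/17, 55/119)
obs 4: x=-3 → posterior Normal(8/9, 55/144)
obs 5: x=3/2 → posterior Normal(331/338, 55/169)
obs 6: x=-3/2 → posterior Normal(64/97, 55/194)
obs 7: x=0 → posterior Normal(128/219, 55/219)
obs 8: x=-9 → posterior Normal(-97/244, 55/244)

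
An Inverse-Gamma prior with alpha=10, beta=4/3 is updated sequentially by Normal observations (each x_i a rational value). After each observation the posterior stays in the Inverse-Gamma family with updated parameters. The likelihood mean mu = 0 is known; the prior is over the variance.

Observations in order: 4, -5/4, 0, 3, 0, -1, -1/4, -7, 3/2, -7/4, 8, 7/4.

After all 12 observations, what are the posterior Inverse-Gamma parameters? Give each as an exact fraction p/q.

obs 1: x=4 → posterior Inverse-Gamma(21/2, 28/3)
obs 2: x=-5/4 → posterior Inverse-Gamma(11, 971/96)
obs 3: x=0 → posterior Inverse-Gamma(23/2, 971/96)
obs 4: x=3 → posterior Inverse-Gamma(12, 1403/96)
obs 5: x=0 → posterior Inverse-Gamma(25/2, 1403/96)
obs 6: x=-1 → posterior Inverse-Gamma(13, 1451/96)
obs 7: x=-1/4 → posterior Inverse-Gamma(27/2, 727/48)
obs 8: x=-7 → posterior Inverse-Gamma(14, 1903/48)
obs 9: x=3/2 → posterior Inverse-Gamma(29/2, 1957/48)
obs 10: x=-7/4 → posterior Inverse-Gamma(15, 4061/96)
obs 11: x=8 → posterior Inverse-Gamma(31/2, 7133/96)
obs 12: x=7/4 → posterior Inverse-Gamma(16, 455/6)

alpha=16, beta=455/6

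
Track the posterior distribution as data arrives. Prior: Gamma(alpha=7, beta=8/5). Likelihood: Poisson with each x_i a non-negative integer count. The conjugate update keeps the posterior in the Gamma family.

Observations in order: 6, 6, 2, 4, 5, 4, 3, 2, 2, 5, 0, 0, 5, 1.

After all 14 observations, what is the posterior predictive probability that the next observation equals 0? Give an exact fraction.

obs 1: x=6 → posterior Gamma(13, 13/5)
obs 2: x=6 → posterior Gamma(19, 18/5)
obs 3: x=2 → posterior Gamma(21, 23/5)
obs 4: x=4 → posterior Gamma(25, 28/5)
obs 5: x=5 → posterior Gamma(30, 33/5)
obs 6: x=4 → posterior Gamma(34, 38/5)
obs 7: x=3 → posterior Gamma(37, 43/5)
obs 8: x=2 → posterior Gamma(39, 48/5)
obs 9: x=2 → posterior Gamma(41, 53/5)
obs 10: x=5 → posterior Gamma(46, 58/5)
obs 11: x=0 → posterior Gamma(46, 63/5)
obs 12: x=0 → posterior Gamma(46, 68/5)
obs 13: x=5 → posterior Gamma(51, 73/5)
obs 14: x=1 → posterior Gamma(52, 78/5)

244860842756831203896798793038363593764863637715027581243662187665028113084218676375430402110652416/6195278062195632173095783932856473630741507831058682193848338915333697401079250587313603801466353361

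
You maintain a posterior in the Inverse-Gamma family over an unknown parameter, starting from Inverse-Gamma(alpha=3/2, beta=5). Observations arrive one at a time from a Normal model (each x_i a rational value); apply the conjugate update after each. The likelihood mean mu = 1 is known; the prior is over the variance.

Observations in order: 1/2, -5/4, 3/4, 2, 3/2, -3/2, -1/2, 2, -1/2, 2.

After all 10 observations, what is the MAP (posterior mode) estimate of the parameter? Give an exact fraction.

obs 1: x=1/2 → posterior Inverse-Gamma(2, 41/8)
obs 2: x=-5/4 → posterior Inverse-Gamma(5/2, 245/32)
obs 3: x=3/4 → posterior Inverse-Gamma(3, 123/16)
obs 4: x=2 → posterior Inverse-Gamma(7/2, 131/16)
obs 5: x=3/2 → posterior Inverse-Gamma(4, 133/16)
obs 6: x=-3/2 → posterior Inverse-Gamma(9/2, 183/16)
obs 7: x=-1/2 → posterior Inverse-Gamma(5, 201/16)
obs 8: x=2 → posterior Inverse-Gamma(11/2, 209/16)
obs 9: x=-1/2 → posterior Inverse-Gamma(6, 227/16)
obs 10: x=2 → posterior Inverse-Gamma(13/2, 235/16)

47/24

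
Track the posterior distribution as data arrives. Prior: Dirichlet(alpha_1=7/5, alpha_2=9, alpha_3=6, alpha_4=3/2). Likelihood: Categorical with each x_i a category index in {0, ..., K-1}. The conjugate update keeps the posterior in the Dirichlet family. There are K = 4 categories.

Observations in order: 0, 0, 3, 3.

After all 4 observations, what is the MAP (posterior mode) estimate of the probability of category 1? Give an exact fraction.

obs 1: x=0 → posterior Dirichlet(12/5, 9, 6, 3/2)
obs 2: x=0 → posterior Dirichlet(17/5, 9, 6, 3/2)
obs 3: x=3 → posterior Dirichlet(17/5, 9, 6, 5/2)
obs 4: x=3 → posterior Dirichlet(17/5, 9, 6, 7/2)

80/179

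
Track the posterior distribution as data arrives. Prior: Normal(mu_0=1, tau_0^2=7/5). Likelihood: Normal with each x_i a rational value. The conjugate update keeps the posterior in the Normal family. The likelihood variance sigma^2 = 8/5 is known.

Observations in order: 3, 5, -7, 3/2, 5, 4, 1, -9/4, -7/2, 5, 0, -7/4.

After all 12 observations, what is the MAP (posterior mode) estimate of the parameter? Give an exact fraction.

obs 1: x=3 → posterior Normal(29/15, 56/75)
obs 2: x=5 → posterior Normal(32/11, 28/55)
obs 3: x=-7 → posterior Normal(15/29, 56/145)
obs 4: x=3/2 → posterior Normal(17/24, 14/45)
obs 5: x=5 → posterior Normal(121/86, 56/215)
obs 6: x=4 → posterior Normal(177/100, 28/125)
obs 7: x=1 → posterior Normal(191/114, 56/285)
obs 8: x=-9/4 → posterior Normal(319/256, 7/40)
obs 9: x=-7/2 → posterior Normal(221/284, 56/355)
obs 10: x=5 → posterior Normal(361/312, 28/195)
obs 11: x=0 → posterior Normal(361/340, 56/425)
obs 12: x=-7/4 → posterior Normal(39/46, 14/115)

39/46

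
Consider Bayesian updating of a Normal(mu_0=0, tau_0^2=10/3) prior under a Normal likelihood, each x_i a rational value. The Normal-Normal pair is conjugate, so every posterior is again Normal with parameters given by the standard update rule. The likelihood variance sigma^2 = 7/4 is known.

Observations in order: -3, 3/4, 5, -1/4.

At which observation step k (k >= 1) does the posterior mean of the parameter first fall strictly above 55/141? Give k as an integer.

obs 1: x=-3 → posterior Normal(-120/61, 70/61)
obs 2: x=3/4 → posterior Normal(-90/101, 70/101)
obs 3: x=5 → posterior Normal(110/141, 70/141)
obs 4: x=-1/4 → posterior Normal(100/181, 70/181)

k = 3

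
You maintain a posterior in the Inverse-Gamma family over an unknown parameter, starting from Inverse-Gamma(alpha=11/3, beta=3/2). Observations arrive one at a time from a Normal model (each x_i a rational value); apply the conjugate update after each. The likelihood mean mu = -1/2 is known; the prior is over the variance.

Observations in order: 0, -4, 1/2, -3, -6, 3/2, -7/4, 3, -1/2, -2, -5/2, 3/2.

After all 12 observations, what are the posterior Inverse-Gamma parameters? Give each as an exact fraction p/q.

alpha=29/3, beta=1297/32

obs 1: x=0 → posterior Inverse-Gamma(25/6, 13/8)
obs 2: x=-4 → posterior Inverse-Gamma(14/3, 31/4)
obs 3: x=1/2 → posterior Inverse-Gamma(31/6, 33/4)
obs 4: x=-3 → posterior Inverse-Gamma(17/3, 91/8)
obs 5: x=-6 → posterior Inverse-Gamma(37/6, 53/2)
obs 6: x=3/2 → posterior Inverse-Gamma(20/3, 57/2)
obs 7: x=-7/4 → posterior Inverse-Gamma(43/6, 937/32)
obs 8: x=3 → posterior Inverse-Gamma(23/3, 1133/32)
obs 9: x=-1/2 → posterior Inverse-Gamma(49/6, 1133/32)
obs 10: x=-2 → posterior Inverse-Gamma(26/3, 1169/32)
obs 11: x=-5/2 → posterior Inverse-Gamma(55/6, 1233/32)
obs 12: x=3/2 → posterior Inverse-Gamma(29/3, 1297/32)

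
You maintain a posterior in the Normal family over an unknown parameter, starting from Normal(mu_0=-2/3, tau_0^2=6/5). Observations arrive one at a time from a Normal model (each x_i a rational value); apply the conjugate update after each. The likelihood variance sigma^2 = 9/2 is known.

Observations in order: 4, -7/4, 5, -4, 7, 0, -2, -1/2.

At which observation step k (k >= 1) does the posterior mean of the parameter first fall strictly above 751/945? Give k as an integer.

obs 1: x=4 → posterior Normal(6/19, 18/19)
obs 2: x=-7/4 → posterior Normal(-1/23, 18/23)
obs 3: x=5 → posterior Normal(19/27, 2/3)
obs 4: x=-4 → posterior Normal(3/31, 18/31)
obs 5: x=7 → posterior Normal(31/35, 18/35)
obs 6: x=0 → posterior Normal(31/39, 6/13)
obs 7: x=-2 → posterior Normal(23/43, 18/43)
obs 8: x=-1/2 → posterior Normal(21/47, 18/47)

k = 5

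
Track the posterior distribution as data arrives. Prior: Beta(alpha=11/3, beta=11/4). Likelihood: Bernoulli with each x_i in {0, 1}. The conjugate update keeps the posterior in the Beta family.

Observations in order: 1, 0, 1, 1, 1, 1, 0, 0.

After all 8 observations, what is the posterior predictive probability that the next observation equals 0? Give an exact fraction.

obs 1: x=1 → posterior Beta(14/3, 11/4)
obs 2: x=0 → posterior Beta(14/3, 15/4)
obs 3: x=1 → posterior Beta(17/3, 15/4)
obs 4: x=1 → posterior Beta(20/3, 15/4)
obs 5: x=1 → posterior Beta(23/3, 15/4)
obs 6: x=1 → posterior Beta(26/3, 15/4)
obs 7: x=0 → posterior Beta(26/3, 19/4)
obs 8: x=0 → posterior Beta(26/3, 23/4)

69/173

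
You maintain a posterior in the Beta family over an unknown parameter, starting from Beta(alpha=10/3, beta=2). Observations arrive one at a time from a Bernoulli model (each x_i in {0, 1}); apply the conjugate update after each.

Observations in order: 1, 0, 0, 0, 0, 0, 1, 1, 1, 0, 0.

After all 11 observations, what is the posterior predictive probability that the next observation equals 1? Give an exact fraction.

22/49

obs 1: x=1 → posterior Beta(13/3, 2)
obs 2: x=0 → posterior Beta(13/3, 3)
obs 3: x=0 → posterior Beta(13/3, 4)
obs 4: x=0 → posterior Beta(13/3, 5)
obs 5: x=0 → posterior Beta(13/3, 6)
obs 6: x=0 → posterior Beta(13/3, 7)
obs 7: x=1 → posterior Beta(16/3, 7)
obs 8: x=1 → posterior Beta(19/3, 7)
obs 9: x=1 → posterior Beta(22/3, 7)
obs 10: x=0 → posterior Beta(22/3, 8)
obs 11: x=0 → posterior Beta(22/3, 9)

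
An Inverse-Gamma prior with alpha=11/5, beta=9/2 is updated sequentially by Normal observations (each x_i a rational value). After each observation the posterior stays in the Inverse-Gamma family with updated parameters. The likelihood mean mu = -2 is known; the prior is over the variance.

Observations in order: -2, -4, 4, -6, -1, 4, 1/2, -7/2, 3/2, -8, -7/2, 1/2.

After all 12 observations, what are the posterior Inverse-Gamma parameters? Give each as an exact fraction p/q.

obs 1: x=-2 → posterior Inverse-Gamma(27/10, 9/2)
obs 2: x=-4 → posterior Inverse-Gamma(16/5, 13/2)
obs 3: x=4 → posterior Inverse-Gamma(37/10, 49/2)
obs 4: x=-6 → posterior Inverse-Gamma(21/5, 65/2)
obs 5: x=-1 → posterior Inverse-Gamma(47/10, 33)
obs 6: x=4 → posterior Inverse-Gamma(26/5, 51)
obs 7: x=1/2 → posterior Inverse-Gamma(57/10, 433/8)
obs 8: x=-7/2 → posterior Inverse-Gamma(31/5, 221/4)
obs 9: x=3/2 → posterior Inverse-Gamma(67/10, 491/8)
obs 10: x=-8 → posterior Inverse-Gamma(36/5, 635/8)
obs 11: x=-7/2 → posterior Inverse-Gamma(77/10, 161/2)
obs 12: x=1/2 → posterior Inverse-Gamma(41/5, 669/8)

alpha=41/5, beta=669/8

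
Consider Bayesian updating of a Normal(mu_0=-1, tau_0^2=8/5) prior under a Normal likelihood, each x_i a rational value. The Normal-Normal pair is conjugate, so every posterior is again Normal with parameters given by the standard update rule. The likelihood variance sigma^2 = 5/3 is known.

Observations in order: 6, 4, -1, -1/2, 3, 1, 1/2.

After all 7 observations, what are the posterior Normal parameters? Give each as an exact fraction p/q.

obs 1: x=6 → posterior Normal(17/7, 40/49)
obs 2: x=4 → posterior Normal(215/73, 40/73)
obs 3: x=-1 → posterior Normal(191/97, 40/97)
obs 4: x=-1/2 → posterior Normal(179/121, 40/121)
obs 5: x=3 → posterior Normal(251/145, 8/29)
obs 6: x=1 → posterior Normal(275/169, 40/169)
obs 7: x=1/2 → posterior Normal(287/193, 40/193)

mu_0=287/193, tau_0^2=40/193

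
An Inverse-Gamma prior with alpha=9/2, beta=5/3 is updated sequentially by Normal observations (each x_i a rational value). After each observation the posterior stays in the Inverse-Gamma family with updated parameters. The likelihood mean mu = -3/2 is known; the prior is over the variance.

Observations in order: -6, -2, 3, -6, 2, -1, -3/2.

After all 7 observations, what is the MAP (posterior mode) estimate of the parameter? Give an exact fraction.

obs 1: x=-6 → posterior Inverse-Gamma(5, 283/24)
obs 2: x=-2 → posterior Inverse-Gamma(11/2, 143/12)
obs 3: x=3 → posterior Inverse-Gamma(6, 529/24)
obs 4: x=-6 → posterior Inverse-Gamma(13/2, 193/6)
obs 5: x=2 → posterior Inverse-Gamma(7, 919/24)
obs 6: x=-1 → posterior Inverse-Gamma(15/2, 461/12)
obs 7: x=-3/2 → posterior Inverse-Gamma(8, 461/12)

461/108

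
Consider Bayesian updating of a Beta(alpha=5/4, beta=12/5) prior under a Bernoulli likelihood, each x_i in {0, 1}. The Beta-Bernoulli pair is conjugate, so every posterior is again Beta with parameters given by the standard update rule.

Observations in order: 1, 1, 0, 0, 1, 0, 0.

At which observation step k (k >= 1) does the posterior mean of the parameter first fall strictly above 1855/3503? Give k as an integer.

obs 1: x=1 → posterior Beta(9/4, 12/5)
obs 2: x=1 → posterior Beta(13/4, 12/5)
obs 3: x=0 → posterior Beta(13/4, 17/5)
obs 4: x=0 → posterior Beta(13/4, 22/5)
obs 5: x=1 → posterior Beta(17/4, 22/5)
obs 6: x=0 → posterior Beta(17/4, 27/5)
obs 7: x=0 → posterior Beta(17/4, 32/5)

k = 2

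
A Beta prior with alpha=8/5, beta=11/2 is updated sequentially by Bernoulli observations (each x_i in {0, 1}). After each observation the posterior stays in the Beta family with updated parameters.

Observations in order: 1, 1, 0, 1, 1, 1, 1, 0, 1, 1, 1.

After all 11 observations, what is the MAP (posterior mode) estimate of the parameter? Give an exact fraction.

96/161

obs 1: x=1 → posterior Beta(13/5, 11/2)
obs 2: x=1 → posterior Beta(18/5, 11/2)
obs 3: x=0 → posterior Beta(18/5, 13/2)
obs 4: x=1 → posterior Beta(23/5, 13/2)
obs 5: x=1 → posterior Beta(28/5, 13/2)
obs 6: x=1 → posterior Beta(33/5, 13/2)
obs 7: x=1 → posterior Beta(38/5, 13/2)
obs 8: x=0 → posterior Beta(38/5, 15/2)
obs 9: x=1 → posterior Beta(43/5, 15/2)
obs 10: x=1 → posterior Beta(48/5, 15/2)
obs 11: x=1 → posterior Beta(53/5, 15/2)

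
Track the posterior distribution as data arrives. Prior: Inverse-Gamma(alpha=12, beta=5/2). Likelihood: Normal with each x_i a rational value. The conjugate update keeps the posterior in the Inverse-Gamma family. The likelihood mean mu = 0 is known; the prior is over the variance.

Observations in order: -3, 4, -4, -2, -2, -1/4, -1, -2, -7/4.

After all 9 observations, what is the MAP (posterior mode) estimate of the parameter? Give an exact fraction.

71/40

obs 1: x=-3 → posterior Inverse-Gamma(25/2, 7)
obs 2: x=4 → posterior Inverse-Gamma(13, 15)
obs 3: x=-4 → posterior Inverse-Gamma(27/2, 23)
obs 4: x=-2 → posterior Inverse-Gamma(14, 25)
obs 5: x=-2 → posterior Inverse-Gamma(29/2, 27)
obs 6: x=-1/4 → posterior Inverse-Gamma(15, 865/32)
obs 7: x=-1 → posterior Inverse-Gamma(31/2, 881/32)
obs 8: x=-2 → posterior Inverse-Gamma(16, 945/32)
obs 9: x=-7/4 → posterior Inverse-Gamma(33/2, 497/16)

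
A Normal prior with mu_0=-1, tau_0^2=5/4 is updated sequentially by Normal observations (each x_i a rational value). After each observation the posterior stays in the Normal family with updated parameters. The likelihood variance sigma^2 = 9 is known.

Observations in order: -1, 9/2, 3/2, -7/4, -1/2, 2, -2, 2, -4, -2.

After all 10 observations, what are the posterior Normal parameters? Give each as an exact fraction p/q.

mu_0=-169/344, tau_0^2=45/86

obs 1: x=-1 → posterior Normal(-1, 45/41)
obs 2: x=9/2 → posterior Normal(-37/92, 45/46)
obs 3: x=3/2 → posterior Normal(-11/51, 15/17)
obs 4: x=-7/4 → posterior Normal(-79/224, 45/56)
obs 5: x=-1/2 → posterior Normal(-89/244, 45/61)
obs 6: x=2 → posterior Normal(-49/264, 15/22)
obs 7: x=-2 → posterior Normal(-89/284, 45/71)
obs 8: x=2 → posterior Normal(-49/304, 45/76)
obs 9: x=-4 → posterior Normal(-43/108, 5/9)
obs 10: x=-2 → posterior Normal(-169/344, 45/86)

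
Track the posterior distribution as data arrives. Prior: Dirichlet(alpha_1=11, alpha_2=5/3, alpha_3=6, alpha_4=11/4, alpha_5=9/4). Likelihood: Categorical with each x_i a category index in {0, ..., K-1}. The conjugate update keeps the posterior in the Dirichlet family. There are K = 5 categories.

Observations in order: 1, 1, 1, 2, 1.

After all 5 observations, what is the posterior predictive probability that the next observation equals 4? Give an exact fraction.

27/344

obs 1: x=1 → posterior Dirichlet(11, 8/3, 6, 11/4, 9/4)
obs 2: x=1 → posterior Dirichlet(11, 11/3, 6, 11/4, 9/4)
obs 3: x=1 → posterior Dirichlet(11, 14/3, 6, 11/4, 9/4)
obs 4: x=2 → posterior Dirichlet(11, 14/3, 7, 11/4, 9/4)
obs 5: x=1 → posterior Dirichlet(11, 17/3, 7, 11/4, 9/4)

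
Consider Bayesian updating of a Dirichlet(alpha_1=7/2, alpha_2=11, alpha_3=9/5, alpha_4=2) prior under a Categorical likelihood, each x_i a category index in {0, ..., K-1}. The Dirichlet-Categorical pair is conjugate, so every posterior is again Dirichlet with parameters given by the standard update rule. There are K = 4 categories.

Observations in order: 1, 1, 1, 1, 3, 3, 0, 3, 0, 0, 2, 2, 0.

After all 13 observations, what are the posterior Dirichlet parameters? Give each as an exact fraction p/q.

obs 1: x=1 → posterior Dirichlet(7/2, 12, 9/5, 2)
obs 2: x=1 → posterior Dirichlet(7/2, 13, 9/5, 2)
obs 3: x=1 → posterior Dirichlet(7/2, 14, 9/5, 2)
obs 4: x=1 → posterior Dirichlet(7/2, 15, 9/5, 2)
obs 5: x=3 → posterior Dirichlet(7/2, 15, 9/5, 3)
obs 6: x=3 → posterior Dirichlet(7/2, 15, 9/5, 4)
obs 7: x=0 → posterior Dirichlet(9/2, 15, 9/5, 4)
obs 8: x=3 → posterior Dirichlet(9/2, 15, 9/5, 5)
obs 9: x=0 → posterior Dirichlet(11/2, 15, 9/5, 5)
obs 10: x=0 → posterior Dirichlet(13/2, 15, 9/5, 5)
obs 11: x=2 → posterior Dirichlet(13/2, 15, 14/5, 5)
obs 12: x=2 → posterior Dirichlet(13/2, 15, 19/5, 5)
obs 13: x=0 → posterior Dirichlet(15/2, 15, 19/5, 5)

alpha_1=15/2, alpha_2=15, alpha_3=19/5, alpha_4=5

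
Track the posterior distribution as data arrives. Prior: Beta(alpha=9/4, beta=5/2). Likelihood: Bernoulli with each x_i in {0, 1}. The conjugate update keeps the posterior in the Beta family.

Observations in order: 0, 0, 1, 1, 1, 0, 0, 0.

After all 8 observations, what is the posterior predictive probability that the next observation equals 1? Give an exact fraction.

7/17

obs 1: x=0 → posterior Beta(9/4, 7/2)
obs 2: x=0 → posterior Beta(9/4, 9/2)
obs 3: x=1 → posterior Beta(13/4, 9/2)
obs 4: x=1 → posterior Beta(17/4, 9/2)
obs 5: x=1 → posterior Beta(21/4, 9/2)
obs 6: x=0 → posterior Beta(21/4, 11/2)
obs 7: x=0 → posterior Beta(21/4, 13/2)
obs 8: x=0 → posterior Beta(21/4, 15/2)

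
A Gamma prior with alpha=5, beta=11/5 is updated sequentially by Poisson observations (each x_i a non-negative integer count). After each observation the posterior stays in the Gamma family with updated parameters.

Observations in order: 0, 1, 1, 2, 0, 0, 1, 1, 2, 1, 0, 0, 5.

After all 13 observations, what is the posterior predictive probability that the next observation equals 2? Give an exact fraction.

2583163306522686957719128812694798336000/11972515182562019788602740026717047105681

obs 1: x=0 → posterior Gamma(5, 16/5)
obs 2: x=1 → posterior Gamma(6, 21/5)
obs 3: x=1 → posterior Gamma(7, 26/5)
obs 4: x=2 → posterior Gamma(9, 31/5)
obs 5: x=0 → posterior Gamma(9, 36/5)
obs 6: x=0 → posterior Gamma(9, 41/5)
obs 7: x=1 → posterior Gamma(10, 46/5)
obs 8: x=1 → posterior Gamma(11, 51/5)
obs 9: x=2 → posterior Gamma(13, 56/5)
obs 10: x=1 → posterior Gamma(14, 61/5)
obs 11: x=0 → posterior Gamma(14, 66/5)
obs 12: x=0 → posterior Gamma(14, 71/5)
obs 13: x=5 → posterior Gamma(19, 76/5)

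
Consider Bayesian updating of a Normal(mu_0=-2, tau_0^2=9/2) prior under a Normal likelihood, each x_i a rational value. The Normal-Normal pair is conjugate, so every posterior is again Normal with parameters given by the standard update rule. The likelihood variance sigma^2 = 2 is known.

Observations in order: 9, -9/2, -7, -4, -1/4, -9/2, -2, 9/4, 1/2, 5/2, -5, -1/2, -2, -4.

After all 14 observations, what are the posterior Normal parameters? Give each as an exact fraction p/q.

obs 1: x=9 → posterior Normal(73/13, 18/13)
obs 2: x=-9/2 → posterior Normal(65/44, 9/11)
obs 3: x=-7 → posterior Normal(-61/62, 18/31)
obs 4: x=-4 → posterior Normal(-133/80, 9/20)
obs 5: x=-1/4 → posterior Normal(-275/196, 18/49)
obs 6: x=-9/2 → posterior Normal(-437/232, 9/29)
obs 7: x=-2 → posterior Normal(-509/268, 18/67)
obs 8: x=9/4 → posterior Normal(-107/76, 9/38)
obs 9: x=1/2 → posterior Normal(-41/34, 18/85)
obs 10: x=5/2 → posterior Normal(-40/47, 9/47)
obs 11: x=-5 → posterior Normal(-125/103, 18/103)
obs 12: x=-1/2 → posterior Normal(-37/32, 9/56)
obs 13: x=-2 → posterior Normal(-295/242, 18/121)
obs 14: x=-4 → posterior Normal(-367/260, 9/65)

mu_0=-367/260, tau_0^2=9/65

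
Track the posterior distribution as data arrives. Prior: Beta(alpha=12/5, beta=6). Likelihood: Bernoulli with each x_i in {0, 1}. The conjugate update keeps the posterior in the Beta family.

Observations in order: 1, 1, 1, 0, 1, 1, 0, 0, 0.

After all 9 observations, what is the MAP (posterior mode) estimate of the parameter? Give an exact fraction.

32/77

obs 1: x=1 → posterior Beta(17/5, 6)
obs 2: x=1 → posterior Beta(22/5, 6)
obs 3: x=1 → posterior Beta(27/5, 6)
obs 4: x=0 → posterior Beta(27/5, 7)
obs 5: x=1 → posterior Beta(32/5, 7)
obs 6: x=1 → posterior Beta(37/5, 7)
obs 7: x=0 → posterior Beta(37/5, 8)
obs 8: x=0 → posterior Beta(37/5, 9)
obs 9: x=0 → posterior Beta(37/5, 10)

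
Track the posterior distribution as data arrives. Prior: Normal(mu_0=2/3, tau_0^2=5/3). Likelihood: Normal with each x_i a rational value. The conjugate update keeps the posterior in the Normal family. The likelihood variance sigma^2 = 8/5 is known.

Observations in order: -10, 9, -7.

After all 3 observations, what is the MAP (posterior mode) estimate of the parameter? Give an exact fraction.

obs 1: x=-10 → posterior Normal(-234/49, 40/49)
obs 2: x=9 → posterior Normal(-9/74, 20/37)
obs 3: x=-7 → posterior Normal(-184/99, 40/99)

-184/99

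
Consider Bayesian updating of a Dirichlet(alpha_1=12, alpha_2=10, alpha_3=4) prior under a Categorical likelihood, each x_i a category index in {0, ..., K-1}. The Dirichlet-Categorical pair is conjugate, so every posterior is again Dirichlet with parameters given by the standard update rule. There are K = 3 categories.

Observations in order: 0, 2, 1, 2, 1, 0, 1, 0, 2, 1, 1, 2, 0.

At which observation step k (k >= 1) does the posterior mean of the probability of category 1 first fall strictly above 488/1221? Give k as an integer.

k = 11

obs 1: x=0 → posterior Dirichlet(13, 10, 4)
obs 2: x=2 → posterior Dirichlet(13, 10, 5)
obs 3: x=1 → posterior Dirichlet(13, 11, 5)
obs 4: x=2 → posterior Dirichlet(13, 11, 6)
obs 5: x=1 → posterior Dirichlet(13, 12, 6)
obs 6: x=0 → posterior Dirichlet(14, 12, 6)
obs 7: x=1 → posterior Dirichlet(14, 13, 6)
obs 8: x=0 → posterior Dirichlet(15, 13, 6)
obs 9: x=2 → posterior Dirichlet(15, 13, 7)
obs 10: x=1 → posterior Dirichlet(15, 14, 7)
obs 11: x=1 → posterior Dirichlet(15, 15, 7)
obs 12: x=2 → posterior Dirichlet(15, 15, 8)
obs 13: x=0 → posterior Dirichlet(16, 15, 8)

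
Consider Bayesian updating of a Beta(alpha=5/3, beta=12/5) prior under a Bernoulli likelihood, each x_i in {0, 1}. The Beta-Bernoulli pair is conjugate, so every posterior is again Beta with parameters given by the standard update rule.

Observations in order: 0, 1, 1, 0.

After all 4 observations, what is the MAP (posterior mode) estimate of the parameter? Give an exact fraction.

obs 1: x=0 → posterior Beta(5/3, 17/5)
obs 2: x=1 → posterior Beta(8/3, 17/5)
obs 3: x=1 → posterior Beta(11/3, 17/5)
obs 4: x=0 → posterior Beta(11/3, 22/5)

40/91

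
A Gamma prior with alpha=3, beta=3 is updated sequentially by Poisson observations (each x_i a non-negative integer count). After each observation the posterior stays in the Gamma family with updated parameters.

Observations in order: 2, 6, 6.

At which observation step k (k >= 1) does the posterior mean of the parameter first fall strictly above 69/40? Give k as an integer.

k = 2

obs 1: x=2 → posterior Gamma(5, 4)
obs 2: x=6 → posterior Gamma(11, 5)
obs 3: x=6 → posterior Gamma(17, 6)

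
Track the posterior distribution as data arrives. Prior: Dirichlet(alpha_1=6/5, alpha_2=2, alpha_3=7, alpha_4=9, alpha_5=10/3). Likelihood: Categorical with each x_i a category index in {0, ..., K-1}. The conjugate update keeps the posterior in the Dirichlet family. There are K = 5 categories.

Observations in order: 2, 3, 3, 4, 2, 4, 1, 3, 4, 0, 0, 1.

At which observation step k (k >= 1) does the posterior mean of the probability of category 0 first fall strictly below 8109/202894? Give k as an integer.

obs 1: x=2 → posterior Dirichlet(6/5, 2, 8, 9, 10/3)
obs 2: x=3 → posterior Dirichlet(6/5, 2, 8, 10, 10/3)
obs 3: x=3 → posterior Dirichlet(6/5, 2, 8, 11, 10/3)
obs 4: x=4 → posterior Dirichlet(6/5, 2, 8, 11, 13/3)
obs 5: x=2 → posterior Dirichlet(6/5, 2, 9, 11, 13/3)
obs 6: x=4 → posterior Dirichlet(6/5, 2, 9, 11, 16/3)
obs 7: x=1 → posterior Dirichlet(6/5, 3, 9, 11, 16/3)
obs 8: x=3 → posterior Dirichlet(6/5, 3, 9, 12, 16/3)
obs 9: x=4 → posterior Dirichlet(6/5, 3, 9, 12, 19/3)
obs 10: x=0 → posterior Dirichlet(11/5, 3, 9, 12, 19/3)
obs 11: x=0 → posterior Dirichlet(16/5, 3, 9, 12, 19/3)
obs 12: x=1 → posterior Dirichlet(16/5, 4, 9, 12, 19/3)

k = 8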